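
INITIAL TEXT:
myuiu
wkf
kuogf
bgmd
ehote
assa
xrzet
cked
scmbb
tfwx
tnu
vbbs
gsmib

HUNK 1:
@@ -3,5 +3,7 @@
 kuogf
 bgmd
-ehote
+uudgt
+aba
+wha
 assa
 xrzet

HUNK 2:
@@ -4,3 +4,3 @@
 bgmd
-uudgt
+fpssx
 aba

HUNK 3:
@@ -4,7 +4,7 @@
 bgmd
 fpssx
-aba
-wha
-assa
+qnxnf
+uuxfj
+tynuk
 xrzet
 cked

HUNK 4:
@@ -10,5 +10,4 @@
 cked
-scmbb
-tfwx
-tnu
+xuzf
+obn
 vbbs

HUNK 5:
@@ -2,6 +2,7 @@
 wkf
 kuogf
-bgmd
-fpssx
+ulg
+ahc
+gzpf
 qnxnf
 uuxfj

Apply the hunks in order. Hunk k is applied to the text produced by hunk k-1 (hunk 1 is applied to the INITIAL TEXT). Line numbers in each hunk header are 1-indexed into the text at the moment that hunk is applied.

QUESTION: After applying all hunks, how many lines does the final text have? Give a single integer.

Hunk 1: at line 3 remove [ehote] add [uudgt,aba,wha] -> 15 lines: myuiu wkf kuogf bgmd uudgt aba wha assa xrzet cked scmbb tfwx tnu vbbs gsmib
Hunk 2: at line 4 remove [uudgt] add [fpssx] -> 15 lines: myuiu wkf kuogf bgmd fpssx aba wha assa xrzet cked scmbb tfwx tnu vbbs gsmib
Hunk 3: at line 4 remove [aba,wha,assa] add [qnxnf,uuxfj,tynuk] -> 15 lines: myuiu wkf kuogf bgmd fpssx qnxnf uuxfj tynuk xrzet cked scmbb tfwx tnu vbbs gsmib
Hunk 4: at line 10 remove [scmbb,tfwx,tnu] add [xuzf,obn] -> 14 lines: myuiu wkf kuogf bgmd fpssx qnxnf uuxfj tynuk xrzet cked xuzf obn vbbs gsmib
Hunk 5: at line 2 remove [bgmd,fpssx] add [ulg,ahc,gzpf] -> 15 lines: myuiu wkf kuogf ulg ahc gzpf qnxnf uuxfj tynuk xrzet cked xuzf obn vbbs gsmib
Final line count: 15

Answer: 15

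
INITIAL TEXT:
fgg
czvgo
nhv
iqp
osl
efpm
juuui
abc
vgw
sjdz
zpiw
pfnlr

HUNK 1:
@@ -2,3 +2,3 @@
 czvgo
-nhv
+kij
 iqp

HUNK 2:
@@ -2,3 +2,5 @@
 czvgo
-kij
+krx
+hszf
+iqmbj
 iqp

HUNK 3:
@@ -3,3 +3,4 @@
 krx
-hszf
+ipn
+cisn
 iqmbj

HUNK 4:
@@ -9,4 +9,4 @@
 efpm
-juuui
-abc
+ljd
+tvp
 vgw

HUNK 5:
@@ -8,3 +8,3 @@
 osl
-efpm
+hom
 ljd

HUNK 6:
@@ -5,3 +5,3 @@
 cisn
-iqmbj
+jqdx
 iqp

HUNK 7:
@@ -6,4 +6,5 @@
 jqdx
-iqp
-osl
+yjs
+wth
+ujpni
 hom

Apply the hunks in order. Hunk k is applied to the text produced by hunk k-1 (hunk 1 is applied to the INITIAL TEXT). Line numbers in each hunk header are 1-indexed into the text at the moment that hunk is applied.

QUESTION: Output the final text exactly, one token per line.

Answer: fgg
czvgo
krx
ipn
cisn
jqdx
yjs
wth
ujpni
hom
ljd
tvp
vgw
sjdz
zpiw
pfnlr

Derivation:
Hunk 1: at line 2 remove [nhv] add [kij] -> 12 lines: fgg czvgo kij iqp osl efpm juuui abc vgw sjdz zpiw pfnlr
Hunk 2: at line 2 remove [kij] add [krx,hszf,iqmbj] -> 14 lines: fgg czvgo krx hszf iqmbj iqp osl efpm juuui abc vgw sjdz zpiw pfnlr
Hunk 3: at line 3 remove [hszf] add [ipn,cisn] -> 15 lines: fgg czvgo krx ipn cisn iqmbj iqp osl efpm juuui abc vgw sjdz zpiw pfnlr
Hunk 4: at line 9 remove [juuui,abc] add [ljd,tvp] -> 15 lines: fgg czvgo krx ipn cisn iqmbj iqp osl efpm ljd tvp vgw sjdz zpiw pfnlr
Hunk 5: at line 8 remove [efpm] add [hom] -> 15 lines: fgg czvgo krx ipn cisn iqmbj iqp osl hom ljd tvp vgw sjdz zpiw pfnlr
Hunk 6: at line 5 remove [iqmbj] add [jqdx] -> 15 lines: fgg czvgo krx ipn cisn jqdx iqp osl hom ljd tvp vgw sjdz zpiw pfnlr
Hunk 7: at line 6 remove [iqp,osl] add [yjs,wth,ujpni] -> 16 lines: fgg czvgo krx ipn cisn jqdx yjs wth ujpni hom ljd tvp vgw sjdz zpiw pfnlr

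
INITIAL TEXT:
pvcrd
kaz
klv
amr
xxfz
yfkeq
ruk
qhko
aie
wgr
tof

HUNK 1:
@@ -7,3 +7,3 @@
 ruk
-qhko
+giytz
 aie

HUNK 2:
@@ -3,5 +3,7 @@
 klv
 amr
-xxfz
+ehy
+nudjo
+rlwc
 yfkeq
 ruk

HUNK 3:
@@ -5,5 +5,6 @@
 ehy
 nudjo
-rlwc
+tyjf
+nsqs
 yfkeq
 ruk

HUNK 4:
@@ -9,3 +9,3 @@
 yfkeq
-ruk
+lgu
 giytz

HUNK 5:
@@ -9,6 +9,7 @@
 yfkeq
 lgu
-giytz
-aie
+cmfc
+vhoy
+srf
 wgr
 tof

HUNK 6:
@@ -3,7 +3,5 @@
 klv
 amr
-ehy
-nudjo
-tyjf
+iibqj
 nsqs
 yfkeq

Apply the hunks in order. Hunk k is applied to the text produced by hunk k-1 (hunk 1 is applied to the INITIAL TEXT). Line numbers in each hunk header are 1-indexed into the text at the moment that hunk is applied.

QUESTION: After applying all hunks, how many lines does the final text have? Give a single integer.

Hunk 1: at line 7 remove [qhko] add [giytz] -> 11 lines: pvcrd kaz klv amr xxfz yfkeq ruk giytz aie wgr tof
Hunk 2: at line 3 remove [xxfz] add [ehy,nudjo,rlwc] -> 13 lines: pvcrd kaz klv amr ehy nudjo rlwc yfkeq ruk giytz aie wgr tof
Hunk 3: at line 5 remove [rlwc] add [tyjf,nsqs] -> 14 lines: pvcrd kaz klv amr ehy nudjo tyjf nsqs yfkeq ruk giytz aie wgr tof
Hunk 4: at line 9 remove [ruk] add [lgu] -> 14 lines: pvcrd kaz klv amr ehy nudjo tyjf nsqs yfkeq lgu giytz aie wgr tof
Hunk 5: at line 9 remove [giytz,aie] add [cmfc,vhoy,srf] -> 15 lines: pvcrd kaz klv amr ehy nudjo tyjf nsqs yfkeq lgu cmfc vhoy srf wgr tof
Hunk 6: at line 3 remove [ehy,nudjo,tyjf] add [iibqj] -> 13 lines: pvcrd kaz klv amr iibqj nsqs yfkeq lgu cmfc vhoy srf wgr tof
Final line count: 13

Answer: 13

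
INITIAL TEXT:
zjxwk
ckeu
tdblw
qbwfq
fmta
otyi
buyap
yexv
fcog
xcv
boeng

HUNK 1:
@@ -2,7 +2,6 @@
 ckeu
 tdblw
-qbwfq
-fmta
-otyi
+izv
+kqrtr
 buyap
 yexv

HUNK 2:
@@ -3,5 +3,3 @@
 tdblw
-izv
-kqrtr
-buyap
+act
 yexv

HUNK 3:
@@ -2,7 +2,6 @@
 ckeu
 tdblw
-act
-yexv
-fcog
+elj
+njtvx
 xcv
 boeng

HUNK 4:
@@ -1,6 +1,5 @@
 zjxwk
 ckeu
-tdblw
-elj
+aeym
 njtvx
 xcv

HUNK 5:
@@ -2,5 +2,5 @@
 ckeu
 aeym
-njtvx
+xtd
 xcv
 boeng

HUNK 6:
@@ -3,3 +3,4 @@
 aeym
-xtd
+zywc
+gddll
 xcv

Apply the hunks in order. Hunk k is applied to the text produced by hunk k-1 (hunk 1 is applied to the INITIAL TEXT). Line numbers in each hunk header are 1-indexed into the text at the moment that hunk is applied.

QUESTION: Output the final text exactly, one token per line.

Hunk 1: at line 2 remove [qbwfq,fmta,otyi] add [izv,kqrtr] -> 10 lines: zjxwk ckeu tdblw izv kqrtr buyap yexv fcog xcv boeng
Hunk 2: at line 3 remove [izv,kqrtr,buyap] add [act] -> 8 lines: zjxwk ckeu tdblw act yexv fcog xcv boeng
Hunk 3: at line 2 remove [act,yexv,fcog] add [elj,njtvx] -> 7 lines: zjxwk ckeu tdblw elj njtvx xcv boeng
Hunk 4: at line 1 remove [tdblw,elj] add [aeym] -> 6 lines: zjxwk ckeu aeym njtvx xcv boeng
Hunk 5: at line 2 remove [njtvx] add [xtd] -> 6 lines: zjxwk ckeu aeym xtd xcv boeng
Hunk 6: at line 3 remove [xtd] add [zywc,gddll] -> 7 lines: zjxwk ckeu aeym zywc gddll xcv boeng

Answer: zjxwk
ckeu
aeym
zywc
gddll
xcv
boeng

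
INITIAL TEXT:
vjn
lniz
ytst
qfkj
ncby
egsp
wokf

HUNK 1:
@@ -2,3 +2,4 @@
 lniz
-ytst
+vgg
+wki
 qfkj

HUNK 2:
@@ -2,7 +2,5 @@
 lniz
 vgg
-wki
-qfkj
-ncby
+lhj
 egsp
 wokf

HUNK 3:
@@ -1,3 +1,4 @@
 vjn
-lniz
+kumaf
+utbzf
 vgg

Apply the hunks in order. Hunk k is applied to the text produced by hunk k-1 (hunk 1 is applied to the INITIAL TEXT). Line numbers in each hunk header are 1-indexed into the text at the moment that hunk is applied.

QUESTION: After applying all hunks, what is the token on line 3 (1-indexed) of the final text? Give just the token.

Hunk 1: at line 2 remove [ytst] add [vgg,wki] -> 8 lines: vjn lniz vgg wki qfkj ncby egsp wokf
Hunk 2: at line 2 remove [wki,qfkj,ncby] add [lhj] -> 6 lines: vjn lniz vgg lhj egsp wokf
Hunk 3: at line 1 remove [lniz] add [kumaf,utbzf] -> 7 lines: vjn kumaf utbzf vgg lhj egsp wokf
Final line 3: utbzf

Answer: utbzf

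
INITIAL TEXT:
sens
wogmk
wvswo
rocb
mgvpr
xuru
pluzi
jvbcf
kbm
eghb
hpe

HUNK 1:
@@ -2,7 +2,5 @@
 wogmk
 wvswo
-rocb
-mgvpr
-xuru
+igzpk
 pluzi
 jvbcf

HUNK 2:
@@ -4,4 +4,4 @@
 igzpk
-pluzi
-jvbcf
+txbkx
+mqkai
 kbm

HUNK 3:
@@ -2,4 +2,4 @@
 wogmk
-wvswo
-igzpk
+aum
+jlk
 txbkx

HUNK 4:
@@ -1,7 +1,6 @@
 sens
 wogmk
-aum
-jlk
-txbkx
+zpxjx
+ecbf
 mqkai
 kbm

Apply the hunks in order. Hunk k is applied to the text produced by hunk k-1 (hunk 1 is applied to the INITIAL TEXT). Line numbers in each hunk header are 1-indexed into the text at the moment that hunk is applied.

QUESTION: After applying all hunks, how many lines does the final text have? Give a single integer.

Answer: 8

Derivation:
Hunk 1: at line 2 remove [rocb,mgvpr,xuru] add [igzpk] -> 9 lines: sens wogmk wvswo igzpk pluzi jvbcf kbm eghb hpe
Hunk 2: at line 4 remove [pluzi,jvbcf] add [txbkx,mqkai] -> 9 lines: sens wogmk wvswo igzpk txbkx mqkai kbm eghb hpe
Hunk 3: at line 2 remove [wvswo,igzpk] add [aum,jlk] -> 9 lines: sens wogmk aum jlk txbkx mqkai kbm eghb hpe
Hunk 4: at line 1 remove [aum,jlk,txbkx] add [zpxjx,ecbf] -> 8 lines: sens wogmk zpxjx ecbf mqkai kbm eghb hpe
Final line count: 8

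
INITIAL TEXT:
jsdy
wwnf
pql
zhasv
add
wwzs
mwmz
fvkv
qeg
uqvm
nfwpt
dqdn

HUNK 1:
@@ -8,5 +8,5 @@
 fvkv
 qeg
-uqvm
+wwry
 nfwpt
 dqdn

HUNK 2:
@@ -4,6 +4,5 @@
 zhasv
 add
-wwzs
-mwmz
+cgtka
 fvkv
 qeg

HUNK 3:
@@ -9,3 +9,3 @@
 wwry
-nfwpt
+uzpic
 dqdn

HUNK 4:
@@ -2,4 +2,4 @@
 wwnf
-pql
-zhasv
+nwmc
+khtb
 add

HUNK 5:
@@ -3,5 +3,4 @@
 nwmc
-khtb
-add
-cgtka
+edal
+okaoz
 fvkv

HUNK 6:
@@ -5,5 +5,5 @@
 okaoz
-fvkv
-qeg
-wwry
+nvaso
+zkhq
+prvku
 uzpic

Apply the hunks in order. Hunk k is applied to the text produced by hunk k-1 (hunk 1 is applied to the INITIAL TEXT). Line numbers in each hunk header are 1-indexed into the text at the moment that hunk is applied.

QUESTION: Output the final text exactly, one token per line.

Hunk 1: at line 8 remove [uqvm] add [wwry] -> 12 lines: jsdy wwnf pql zhasv add wwzs mwmz fvkv qeg wwry nfwpt dqdn
Hunk 2: at line 4 remove [wwzs,mwmz] add [cgtka] -> 11 lines: jsdy wwnf pql zhasv add cgtka fvkv qeg wwry nfwpt dqdn
Hunk 3: at line 9 remove [nfwpt] add [uzpic] -> 11 lines: jsdy wwnf pql zhasv add cgtka fvkv qeg wwry uzpic dqdn
Hunk 4: at line 2 remove [pql,zhasv] add [nwmc,khtb] -> 11 lines: jsdy wwnf nwmc khtb add cgtka fvkv qeg wwry uzpic dqdn
Hunk 5: at line 3 remove [khtb,add,cgtka] add [edal,okaoz] -> 10 lines: jsdy wwnf nwmc edal okaoz fvkv qeg wwry uzpic dqdn
Hunk 6: at line 5 remove [fvkv,qeg,wwry] add [nvaso,zkhq,prvku] -> 10 lines: jsdy wwnf nwmc edal okaoz nvaso zkhq prvku uzpic dqdn

Answer: jsdy
wwnf
nwmc
edal
okaoz
nvaso
zkhq
prvku
uzpic
dqdn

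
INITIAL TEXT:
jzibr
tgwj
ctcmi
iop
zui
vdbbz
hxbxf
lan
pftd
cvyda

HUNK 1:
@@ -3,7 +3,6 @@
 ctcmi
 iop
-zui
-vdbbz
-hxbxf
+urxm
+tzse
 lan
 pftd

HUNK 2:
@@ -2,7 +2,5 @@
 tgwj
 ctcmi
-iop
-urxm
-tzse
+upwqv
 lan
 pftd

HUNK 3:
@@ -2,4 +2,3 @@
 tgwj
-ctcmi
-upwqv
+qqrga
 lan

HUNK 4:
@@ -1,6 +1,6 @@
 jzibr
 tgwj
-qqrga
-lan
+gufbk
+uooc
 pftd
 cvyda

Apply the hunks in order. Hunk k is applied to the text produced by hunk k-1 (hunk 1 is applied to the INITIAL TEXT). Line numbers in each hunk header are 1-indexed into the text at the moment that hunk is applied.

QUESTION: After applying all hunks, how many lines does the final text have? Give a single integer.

Answer: 6

Derivation:
Hunk 1: at line 3 remove [zui,vdbbz,hxbxf] add [urxm,tzse] -> 9 lines: jzibr tgwj ctcmi iop urxm tzse lan pftd cvyda
Hunk 2: at line 2 remove [iop,urxm,tzse] add [upwqv] -> 7 lines: jzibr tgwj ctcmi upwqv lan pftd cvyda
Hunk 3: at line 2 remove [ctcmi,upwqv] add [qqrga] -> 6 lines: jzibr tgwj qqrga lan pftd cvyda
Hunk 4: at line 1 remove [qqrga,lan] add [gufbk,uooc] -> 6 lines: jzibr tgwj gufbk uooc pftd cvyda
Final line count: 6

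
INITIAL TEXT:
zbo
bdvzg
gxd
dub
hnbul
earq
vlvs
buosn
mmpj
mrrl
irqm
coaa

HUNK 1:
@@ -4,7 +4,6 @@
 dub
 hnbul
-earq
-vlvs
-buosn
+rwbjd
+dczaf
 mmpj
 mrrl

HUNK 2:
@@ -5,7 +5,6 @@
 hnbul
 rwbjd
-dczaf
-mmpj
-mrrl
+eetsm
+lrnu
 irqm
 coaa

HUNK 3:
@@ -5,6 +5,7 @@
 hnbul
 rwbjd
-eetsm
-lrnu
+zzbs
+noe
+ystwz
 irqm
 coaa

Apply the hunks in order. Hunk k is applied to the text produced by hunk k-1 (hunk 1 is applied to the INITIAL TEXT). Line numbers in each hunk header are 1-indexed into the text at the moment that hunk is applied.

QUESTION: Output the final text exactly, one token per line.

Answer: zbo
bdvzg
gxd
dub
hnbul
rwbjd
zzbs
noe
ystwz
irqm
coaa

Derivation:
Hunk 1: at line 4 remove [earq,vlvs,buosn] add [rwbjd,dczaf] -> 11 lines: zbo bdvzg gxd dub hnbul rwbjd dczaf mmpj mrrl irqm coaa
Hunk 2: at line 5 remove [dczaf,mmpj,mrrl] add [eetsm,lrnu] -> 10 lines: zbo bdvzg gxd dub hnbul rwbjd eetsm lrnu irqm coaa
Hunk 3: at line 5 remove [eetsm,lrnu] add [zzbs,noe,ystwz] -> 11 lines: zbo bdvzg gxd dub hnbul rwbjd zzbs noe ystwz irqm coaa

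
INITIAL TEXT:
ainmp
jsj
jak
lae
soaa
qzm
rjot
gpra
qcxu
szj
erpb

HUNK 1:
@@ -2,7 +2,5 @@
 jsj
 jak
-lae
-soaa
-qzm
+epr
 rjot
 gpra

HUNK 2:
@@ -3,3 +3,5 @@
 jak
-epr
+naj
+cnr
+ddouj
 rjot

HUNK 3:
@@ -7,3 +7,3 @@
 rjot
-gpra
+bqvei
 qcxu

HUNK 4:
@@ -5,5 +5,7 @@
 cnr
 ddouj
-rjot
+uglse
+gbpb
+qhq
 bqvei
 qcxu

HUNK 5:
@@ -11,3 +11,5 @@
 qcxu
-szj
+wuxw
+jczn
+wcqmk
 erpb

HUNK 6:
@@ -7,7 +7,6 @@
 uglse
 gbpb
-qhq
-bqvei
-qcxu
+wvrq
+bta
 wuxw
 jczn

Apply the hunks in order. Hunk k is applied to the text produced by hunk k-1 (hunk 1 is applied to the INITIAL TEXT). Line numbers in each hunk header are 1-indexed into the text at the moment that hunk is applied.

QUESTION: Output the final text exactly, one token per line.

Hunk 1: at line 2 remove [lae,soaa,qzm] add [epr] -> 9 lines: ainmp jsj jak epr rjot gpra qcxu szj erpb
Hunk 2: at line 3 remove [epr] add [naj,cnr,ddouj] -> 11 lines: ainmp jsj jak naj cnr ddouj rjot gpra qcxu szj erpb
Hunk 3: at line 7 remove [gpra] add [bqvei] -> 11 lines: ainmp jsj jak naj cnr ddouj rjot bqvei qcxu szj erpb
Hunk 4: at line 5 remove [rjot] add [uglse,gbpb,qhq] -> 13 lines: ainmp jsj jak naj cnr ddouj uglse gbpb qhq bqvei qcxu szj erpb
Hunk 5: at line 11 remove [szj] add [wuxw,jczn,wcqmk] -> 15 lines: ainmp jsj jak naj cnr ddouj uglse gbpb qhq bqvei qcxu wuxw jczn wcqmk erpb
Hunk 6: at line 7 remove [qhq,bqvei,qcxu] add [wvrq,bta] -> 14 lines: ainmp jsj jak naj cnr ddouj uglse gbpb wvrq bta wuxw jczn wcqmk erpb

Answer: ainmp
jsj
jak
naj
cnr
ddouj
uglse
gbpb
wvrq
bta
wuxw
jczn
wcqmk
erpb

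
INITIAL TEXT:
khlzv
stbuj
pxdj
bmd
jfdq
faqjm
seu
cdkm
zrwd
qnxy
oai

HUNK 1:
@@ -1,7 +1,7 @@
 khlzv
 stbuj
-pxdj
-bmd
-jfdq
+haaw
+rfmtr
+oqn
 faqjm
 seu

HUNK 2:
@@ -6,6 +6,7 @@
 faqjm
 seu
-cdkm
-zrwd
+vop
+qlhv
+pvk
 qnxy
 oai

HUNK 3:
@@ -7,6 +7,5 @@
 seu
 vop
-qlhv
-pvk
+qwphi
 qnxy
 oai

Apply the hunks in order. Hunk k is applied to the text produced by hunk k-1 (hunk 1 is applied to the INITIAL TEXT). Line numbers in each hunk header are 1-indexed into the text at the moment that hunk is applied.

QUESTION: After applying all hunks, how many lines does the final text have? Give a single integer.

Answer: 11

Derivation:
Hunk 1: at line 1 remove [pxdj,bmd,jfdq] add [haaw,rfmtr,oqn] -> 11 lines: khlzv stbuj haaw rfmtr oqn faqjm seu cdkm zrwd qnxy oai
Hunk 2: at line 6 remove [cdkm,zrwd] add [vop,qlhv,pvk] -> 12 lines: khlzv stbuj haaw rfmtr oqn faqjm seu vop qlhv pvk qnxy oai
Hunk 3: at line 7 remove [qlhv,pvk] add [qwphi] -> 11 lines: khlzv stbuj haaw rfmtr oqn faqjm seu vop qwphi qnxy oai
Final line count: 11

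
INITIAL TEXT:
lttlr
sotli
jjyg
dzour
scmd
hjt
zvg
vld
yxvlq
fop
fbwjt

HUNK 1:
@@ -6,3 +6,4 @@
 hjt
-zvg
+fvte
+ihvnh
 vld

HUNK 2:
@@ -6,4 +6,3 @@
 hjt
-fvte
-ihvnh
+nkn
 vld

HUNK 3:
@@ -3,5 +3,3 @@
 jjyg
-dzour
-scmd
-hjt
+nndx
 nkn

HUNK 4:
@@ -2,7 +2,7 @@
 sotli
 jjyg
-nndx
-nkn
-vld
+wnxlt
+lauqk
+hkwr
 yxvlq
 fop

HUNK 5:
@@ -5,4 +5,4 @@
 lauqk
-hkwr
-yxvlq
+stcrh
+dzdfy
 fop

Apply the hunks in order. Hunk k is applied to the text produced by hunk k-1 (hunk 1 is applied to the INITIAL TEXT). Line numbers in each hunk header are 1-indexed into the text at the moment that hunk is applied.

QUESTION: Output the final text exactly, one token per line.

Hunk 1: at line 6 remove [zvg] add [fvte,ihvnh] -> 12 lines: lttlr sotli jjyg dzour scmd hjt fvte ihvnh vld yxvlq fop fbwjt
Hunk 2: at line 6 remove [fvte,ihvnh] add [nkn] -> 11 lines: lttlr sotli jjyg dzour scmd hjt nkn vld yxvlq fop fbwjt
Hunk 3: at line 3 remove [dzour,scmd,hjt] add [nndx] -> 9 lines: lttlr sotli jjyg nndx nkn vld yxvlq fop fbwjt
Hunk 4: at line 2 remove [nndx,nkn,vld] add [wnxlt,lauqk,hkwr] -> 9 lines: lttlr sotli jjyg wnxlt lauqk hkwr yxvlq fop fbwjt
Hunk 5: at line 5 remove [hkwr,yxvlq] add [stcrh,dzdfy] -> 9 lines: lttlr sotli jjyg wnxlt lauqk stcrh dzdfy fop fbwjt

Answer: lttlr
sotli
jjyg
wnxlt
lauqk
stcrh
dzdfy
fop
fbwjt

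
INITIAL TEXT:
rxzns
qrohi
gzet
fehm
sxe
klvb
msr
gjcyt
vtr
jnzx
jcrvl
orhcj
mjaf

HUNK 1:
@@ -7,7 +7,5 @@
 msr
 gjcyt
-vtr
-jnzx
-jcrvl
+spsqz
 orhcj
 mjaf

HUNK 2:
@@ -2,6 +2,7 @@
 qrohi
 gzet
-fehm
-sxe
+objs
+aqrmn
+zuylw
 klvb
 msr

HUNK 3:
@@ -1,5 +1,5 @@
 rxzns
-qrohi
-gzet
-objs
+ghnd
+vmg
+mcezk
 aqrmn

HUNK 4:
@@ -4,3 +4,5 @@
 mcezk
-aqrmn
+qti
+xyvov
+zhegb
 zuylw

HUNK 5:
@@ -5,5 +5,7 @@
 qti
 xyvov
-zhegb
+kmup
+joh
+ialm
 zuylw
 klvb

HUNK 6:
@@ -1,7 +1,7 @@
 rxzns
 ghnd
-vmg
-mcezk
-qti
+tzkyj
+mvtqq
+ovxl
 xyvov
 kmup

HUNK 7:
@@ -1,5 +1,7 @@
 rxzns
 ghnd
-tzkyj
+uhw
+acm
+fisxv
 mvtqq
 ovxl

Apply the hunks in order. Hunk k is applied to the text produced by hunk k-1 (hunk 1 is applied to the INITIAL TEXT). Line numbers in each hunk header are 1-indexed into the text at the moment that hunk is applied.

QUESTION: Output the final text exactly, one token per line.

Answer: rxzns
ghnd
uhw
acm
fisxv
mvtqq
ovxl
xyvov
kmup
joh
ialm
zuylw
klvb
msr
gjcyt
spsqz
orhcj
mjaf

Derivation:
Hunk 1: at line 7 remove [vtr,jnzx,jcrvl] add [spsqz] -> 11 lines: rxzns qrohi gzet fehm sxe klvb msr gjcyt spsqz orhcj mjaf
Hunk 2: at line 2 remove [fehm,sxe] add [objs,aqrmn,zuylw] -> 12 lines: rxzns qrohi gzet objs aqrmn zuylw klvb msr gjcyt spsqz orhcj mjaf
Hunk 3: at line 1 remove [qrohi,gzet,objs] add [ghnd,vmg,mcezk] -> 12 lines: rxzns ghnd vmg mcezk aqrmn zuylw klvb msr gjcyt spsqz orhcj mjaf
Hunk 4: at line 4 remove [aqrmn] add [qti,xyvov,zhegb] -> 14 lines: rxzns ghnd vmg mcezk qti xyvov zhegb zuylw klvb msr gjcyt spsqz orhcj mjaf
Hunk 5: at line 5 remove [zhegb] add [kmup,joh,ialm] -> 16 lines: rxzns ghnd vmg mcezk qti xyvov kmup joh ialm zuylw klvb msr gjcyt spsqz orhcj mjaf
Hunk 6: at line 1 remove [vmg,mcezk,qti] add [tzkyj,mvtqq,ovxl] -> 16 lines: rxzns ghnd tzkyj mvtqq ovxl xyvov kmup joh ialm zuylw klvb msr gjcyt spsqz orhcj mjaf
Hunk 7: at line 1 remove [tzkyj] add [uhw,acm,fisxv] -> 18 lines: rxzns ghnd uhw acm fisxv mvtqq ovxl xyvov kmup joh ialm zuylw klvb msr gjcyt spsqz orhcj mjaf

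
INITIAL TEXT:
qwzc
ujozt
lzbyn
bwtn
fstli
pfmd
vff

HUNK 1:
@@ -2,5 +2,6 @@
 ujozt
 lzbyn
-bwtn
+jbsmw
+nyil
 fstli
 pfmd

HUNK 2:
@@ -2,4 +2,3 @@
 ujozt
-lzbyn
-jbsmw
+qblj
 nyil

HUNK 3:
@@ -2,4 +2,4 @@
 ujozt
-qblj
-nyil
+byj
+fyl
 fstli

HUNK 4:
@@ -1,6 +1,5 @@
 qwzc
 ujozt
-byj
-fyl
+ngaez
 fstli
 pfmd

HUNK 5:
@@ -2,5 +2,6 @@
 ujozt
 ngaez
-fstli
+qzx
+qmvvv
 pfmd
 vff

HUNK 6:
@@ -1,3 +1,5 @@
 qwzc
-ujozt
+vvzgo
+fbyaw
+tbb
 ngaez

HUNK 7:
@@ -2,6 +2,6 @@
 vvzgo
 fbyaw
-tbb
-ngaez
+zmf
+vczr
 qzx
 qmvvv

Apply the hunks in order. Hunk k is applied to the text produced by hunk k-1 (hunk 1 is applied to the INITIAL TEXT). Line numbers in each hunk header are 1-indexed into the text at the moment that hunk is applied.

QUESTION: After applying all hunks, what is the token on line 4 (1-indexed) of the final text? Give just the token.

Hunk 1: at line 2 remove [bwtn] add [jbsmw,nyil] -> 8 lines: qwzc ujozt lzbyn jbsmw nyil fstli pfmd vff
Hunk 2: at line 2 remove [lzbyn,jbsmw] add [qblj] -> 7 lines: qwzc ujozt qblj nyil fstli pfmd vff
Hunk 3: at line 2 remove [qblj,nyil] add [byj,fyl] -> 7 lines: qwzc ujozt byj fyl fstli pfmd vff
Hunk 4: at line 1 remove [byj,fyl] add [ngaez] -> 6 lines: qwzc ujozt ngaez fstli pfmd vff
Hunk 5: at line 2 remove [fstli] add [qzx,qmvvv] -> 7 lines: qwzc ujozt ngaez qzx qmvvv pfmd vff
Hunk 6: at line 1 remove [ujozt] add [vvzgo,fbyaw,tbb] -> 9 lines: qwzc vvzgo fbyaw tbb ngaez qzx qmvvv pfmd vff
Hunk 7: at line 2 remove [tbb,ngaez] add [zmf,vczr] -> 9 lines: qwzc vvzgo fbyaw zmf vczr qzx qmvvv pfmd vff
Final line 4: zmf

Answer: zmf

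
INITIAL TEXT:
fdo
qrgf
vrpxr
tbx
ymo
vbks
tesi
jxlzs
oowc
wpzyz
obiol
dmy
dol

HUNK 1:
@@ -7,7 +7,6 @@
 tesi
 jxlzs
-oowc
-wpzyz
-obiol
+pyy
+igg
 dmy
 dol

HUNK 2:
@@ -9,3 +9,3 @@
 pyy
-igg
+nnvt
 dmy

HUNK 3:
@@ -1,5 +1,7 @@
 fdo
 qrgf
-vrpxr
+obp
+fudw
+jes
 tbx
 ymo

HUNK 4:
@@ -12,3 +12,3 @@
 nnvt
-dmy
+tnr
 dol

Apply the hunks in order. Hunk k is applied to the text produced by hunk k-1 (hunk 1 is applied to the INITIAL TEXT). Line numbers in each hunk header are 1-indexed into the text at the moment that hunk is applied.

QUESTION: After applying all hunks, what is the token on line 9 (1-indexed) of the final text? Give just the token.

Hunk 1: at line 7 remove [oowc,wpzyz,obiol] add [pyy,igg] -> 12 lines: fdo qrgf vrpxr tbx ymo vbks tesi jxlzs pyy igg dmy dol
Hunk 2: at line 9 remove [igg] add [nnvt] -> 12 lines: fdo qrgf vrpxr tbx ymo vbks tesi jxlzs pyy nnvt dmy dol
Hunk 3: at line 1 remove [vrpxr] add [obp,fudw,jes] -> 14 lines: fdo qrgf obp fudw jes tbx ymo vbks tesi jxlzs pyy nnvt dmy dol
Hunk 4: at line 12 remove [dmy] add [tnr] -> 14 lines: fdo qrgf obp fudw jes tbx ymo vbks tesi jxlzs pyy nnvt tnr dol
Final line 9: tesi

Answer: tesi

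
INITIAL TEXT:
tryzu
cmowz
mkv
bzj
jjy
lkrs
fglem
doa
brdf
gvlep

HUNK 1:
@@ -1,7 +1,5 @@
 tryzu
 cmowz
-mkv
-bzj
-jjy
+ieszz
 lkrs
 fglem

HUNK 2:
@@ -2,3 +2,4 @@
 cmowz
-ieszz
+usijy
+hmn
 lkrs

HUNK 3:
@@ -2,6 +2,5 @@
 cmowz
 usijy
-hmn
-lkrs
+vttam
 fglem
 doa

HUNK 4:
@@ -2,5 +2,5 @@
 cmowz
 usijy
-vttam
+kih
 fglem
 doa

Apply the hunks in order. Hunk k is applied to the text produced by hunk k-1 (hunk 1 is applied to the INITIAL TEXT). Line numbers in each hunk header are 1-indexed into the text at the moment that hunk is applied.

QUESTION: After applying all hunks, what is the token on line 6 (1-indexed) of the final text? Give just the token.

Hunk 1: at line 1 remove [mkv,bzj,jjy] add [ieszz] -> 8 lines: tryzu cmowz ieszz lkrs fglem doa brdf gvlep
Hunk 2: at line 2 remove [ieszz] add [usijy,hmn] -> 9 lines: tryzu cmowz usijy hmn lkrs fglem doa brdf gvlep
Hunk 3: at line 2 remove [hmn,lkrs] add [vttam] -> 8 lines: tryzu cmowz usijy vttam fglem doa brdf gvlep
Hunk 4: at line 2 remove [vttam] add [kih] -> 8 lines: tryzu cmowz usijy kih fglem doa brdf gvlep
Final line 6: doa

Answer: doa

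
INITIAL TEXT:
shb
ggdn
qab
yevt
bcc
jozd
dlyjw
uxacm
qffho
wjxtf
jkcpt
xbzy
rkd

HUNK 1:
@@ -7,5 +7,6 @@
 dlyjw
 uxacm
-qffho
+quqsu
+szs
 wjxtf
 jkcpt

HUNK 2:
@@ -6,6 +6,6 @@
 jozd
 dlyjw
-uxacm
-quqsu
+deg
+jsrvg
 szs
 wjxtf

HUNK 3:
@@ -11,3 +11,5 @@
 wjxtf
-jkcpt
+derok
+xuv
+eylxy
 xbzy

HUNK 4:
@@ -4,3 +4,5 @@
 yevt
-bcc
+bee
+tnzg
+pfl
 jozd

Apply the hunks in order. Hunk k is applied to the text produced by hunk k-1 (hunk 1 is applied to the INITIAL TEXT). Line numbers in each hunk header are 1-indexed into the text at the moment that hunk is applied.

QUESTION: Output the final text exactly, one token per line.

Hunk 1: at line 7 remove [qffho] add [quqsu,szs] -> 14 lines: shb ggdn qab yevt bcc jozd dlyjw uxacm quqsu szs wjxtf jkcpt xbzy rkd
Hunk 2: at line 6 remove [uxacm,quqsu] add [deg,jsrvg] -> 14 lines: shb ggdn qab yevt bcc jozd dlyjw deg jsrvg szs wjxtf jkcpt xbzy rkd
Hunk 3: at line 11 remove [jkcpt] add [derok,xuv,eylxy] -> 16 lines: shb ggdn qab yevt bcc jozd dlyjw deg jsrvg szs wjxtf derok xuv eylxy xbzy rkd
Hunk 4: at line 4 remove [bcc] add [bee,tnzg,pfl] -> 18 lines: shb ggdn qab yevt bee tnzg pfl jozd dlyjw deg jsrvg szs wjxtf derok xuv eylxy xbzy rkd

Answer: shb
ggdn
qab
yevt
bee
tnzg
pfl
jozd
dlyjw
deg
jsrvg
szs
wjxtf
derok
xuv
eylxy
xbzy
rkd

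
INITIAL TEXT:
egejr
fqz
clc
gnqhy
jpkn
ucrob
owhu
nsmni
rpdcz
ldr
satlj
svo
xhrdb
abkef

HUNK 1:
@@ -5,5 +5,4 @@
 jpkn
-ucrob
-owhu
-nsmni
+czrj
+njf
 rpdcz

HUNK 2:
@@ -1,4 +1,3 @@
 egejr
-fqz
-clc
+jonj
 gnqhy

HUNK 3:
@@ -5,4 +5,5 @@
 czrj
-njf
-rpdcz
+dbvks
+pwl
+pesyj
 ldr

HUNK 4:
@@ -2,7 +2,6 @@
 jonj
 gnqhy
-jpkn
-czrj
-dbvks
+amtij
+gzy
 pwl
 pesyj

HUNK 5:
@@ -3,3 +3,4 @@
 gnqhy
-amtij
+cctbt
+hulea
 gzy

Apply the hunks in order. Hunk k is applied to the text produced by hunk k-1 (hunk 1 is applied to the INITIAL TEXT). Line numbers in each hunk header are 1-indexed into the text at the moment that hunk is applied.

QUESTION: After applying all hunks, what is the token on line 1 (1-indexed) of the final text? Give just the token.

Answer: egejr

Derivation:
Hunk 1: at line 5 remove [ucrob,owhu,nsmni] add [czrj,njf] -> 13 lines: egejr fqz clc gnqhy jpkn czrj njf rpdcz ldr satlj svo xhrdb abkef
Hunk 2: at line 1 remove [fqz,clc] add [jonj] -> 12 lines: egejr jonj gnqhy jpkn czrj njf rpdcz ldr satlj svo xhrdb abkef
Hunk 3: at line 5 remove [njf,rpdcz] add [dbvks,pwl,pesyj] -> 13 lines: egejr jonj gnqhy jpkn czrj dbvks pwl pesyj ldr satlj svo xhrdb abkef
Hunk 4: at line 2 remove [jpkn,czrj,dbvks] add [amtij,gzy] -> 12 lines: egejr jonj gnqhy amtij gzy pwl pesyj ldr satlj svo xhrdb abkef
Hunk 5: at line 3 remove [amtij] add [cctbt,hulea] -> 13 lines: egejr jonj gnqhy cctbt hulea gzy pwl pesyj ldr satlj svo xhrdb abkef
Final line 1: egejr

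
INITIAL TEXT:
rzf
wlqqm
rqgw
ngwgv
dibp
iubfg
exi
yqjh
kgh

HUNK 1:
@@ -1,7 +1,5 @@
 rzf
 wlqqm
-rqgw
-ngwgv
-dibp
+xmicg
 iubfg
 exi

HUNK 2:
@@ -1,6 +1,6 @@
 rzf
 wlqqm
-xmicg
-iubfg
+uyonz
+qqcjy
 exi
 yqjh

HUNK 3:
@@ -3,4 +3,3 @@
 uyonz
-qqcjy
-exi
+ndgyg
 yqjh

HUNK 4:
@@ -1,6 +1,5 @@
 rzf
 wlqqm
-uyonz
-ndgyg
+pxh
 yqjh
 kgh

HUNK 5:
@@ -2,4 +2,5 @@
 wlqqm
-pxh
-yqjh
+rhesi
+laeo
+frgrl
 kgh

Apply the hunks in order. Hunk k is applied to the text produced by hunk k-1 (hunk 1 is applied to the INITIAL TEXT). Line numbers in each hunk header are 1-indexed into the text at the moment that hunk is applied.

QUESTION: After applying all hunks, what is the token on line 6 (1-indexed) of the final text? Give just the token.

Answer: kgh

Derivation:
Hunk 1: at line 1 remove [rqgw,ngwgv,dibp] add [xmicg] -> 7 lines: rzf wlqqm xmicg iubfg exi yqjh kgh
Hunk 2: at line 1 remove [xmicg,iubfg] add [uyonz,qqcjy] -> 7 lines: rzf wlqqm uyonz qqcjy exi yqjh kgh
Hunk 3: at line 3 remove [qqcjy,exi] add [ndgyg] -> 6 lines: rzf wlqqm uyonz ndgyg yqjh kgh
Hunk 4: at line 1 remove [uyonz,ndgyg] add [pxh] -> 5 lines: rzf wlqqm pxh yqjh kgh
Hunk 5: at line 2 remove [pxh,yqjh] add [rhesi,laeo,frgrl] -> 6 lines: rzf wlqqm rhesi laeo frgrl kgh
Final line 6: kgh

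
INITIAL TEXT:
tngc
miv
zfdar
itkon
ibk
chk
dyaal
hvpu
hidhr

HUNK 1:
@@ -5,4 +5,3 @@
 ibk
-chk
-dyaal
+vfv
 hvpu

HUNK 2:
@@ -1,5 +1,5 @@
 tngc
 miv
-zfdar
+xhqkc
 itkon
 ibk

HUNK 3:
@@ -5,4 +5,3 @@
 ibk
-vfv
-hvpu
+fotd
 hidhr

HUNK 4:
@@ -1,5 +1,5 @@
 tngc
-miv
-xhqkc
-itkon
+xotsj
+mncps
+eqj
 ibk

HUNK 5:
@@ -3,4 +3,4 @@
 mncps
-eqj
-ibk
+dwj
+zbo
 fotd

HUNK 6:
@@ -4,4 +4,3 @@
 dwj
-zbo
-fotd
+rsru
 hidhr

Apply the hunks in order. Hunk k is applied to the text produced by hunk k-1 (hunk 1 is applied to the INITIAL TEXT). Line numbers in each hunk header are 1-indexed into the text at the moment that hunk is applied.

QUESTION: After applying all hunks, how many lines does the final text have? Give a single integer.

Answer: 6

Derivation:
Hunk 1: at line 5 remove [chk,dyaal] add [vfv] -> 8 lines: tngc miv zfdar itkon ibk vfv hvpu hidhr
Hunk 2: at line 1 remove [zfdar] add [xhqkc] -> 8 lines: tngc miv xhqkc itkon ibk vfv hvpu hidhr
Hunk 3: at line 5 remove [vfv,hvpu] add [fotd] -> 7 lines: tngc miv xhqkc itkon ibk fotd hidhr
Hunk 4: at line 1 remove [miv,xhqkc,itkon] add [xotsj,mncps,eqj] -> 7 lines: tngc xotsj mncps eqj ibk fotd hidhr
Hunk 5: at line 3 remove [eqj,ibk] add [dwj,zbo] -> 7 lines: tngc xotsj mncps dwj zbo fotd hidhr
Hunk 6: at line 4 remove [zbo,fotd] add [rsru] -> 6 lines: tngc xotsj mncps dwj rsru hidhr
Final line count: 6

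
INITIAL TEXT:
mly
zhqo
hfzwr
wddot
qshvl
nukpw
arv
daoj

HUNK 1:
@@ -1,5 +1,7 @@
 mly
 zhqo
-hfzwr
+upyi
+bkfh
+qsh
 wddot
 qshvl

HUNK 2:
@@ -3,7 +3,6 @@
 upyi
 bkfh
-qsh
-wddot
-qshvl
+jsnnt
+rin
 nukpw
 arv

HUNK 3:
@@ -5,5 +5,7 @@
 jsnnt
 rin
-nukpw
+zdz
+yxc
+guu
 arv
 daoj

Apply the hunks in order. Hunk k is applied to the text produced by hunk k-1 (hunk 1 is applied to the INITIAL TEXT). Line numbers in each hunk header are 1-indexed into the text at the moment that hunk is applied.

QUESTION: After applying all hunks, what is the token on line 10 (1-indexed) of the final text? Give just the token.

Answer: arv

Derivation:
Hunk 1: at line 1 remove [hfzwr] add [upyi,bkfh,qsh] -> 10 lines: mly zhqo upyi bkfh qsh wddot qshvl nukpw arv daoj
Hunk 2: at line 3 remove [qsh,wddot,qshvl] add [jsnnt,rin] -> 9 lines: mly zhqo upyi bkfh jsnnt rin nukpw arv daoj
Hunk 3: at line 5 remove [nukpw] add [zdz,yxc,guu] -> 11 lines: mly zhqo upyi bkfh jsnnt rin zdz yxc guu arv daoj
Final line 10: arv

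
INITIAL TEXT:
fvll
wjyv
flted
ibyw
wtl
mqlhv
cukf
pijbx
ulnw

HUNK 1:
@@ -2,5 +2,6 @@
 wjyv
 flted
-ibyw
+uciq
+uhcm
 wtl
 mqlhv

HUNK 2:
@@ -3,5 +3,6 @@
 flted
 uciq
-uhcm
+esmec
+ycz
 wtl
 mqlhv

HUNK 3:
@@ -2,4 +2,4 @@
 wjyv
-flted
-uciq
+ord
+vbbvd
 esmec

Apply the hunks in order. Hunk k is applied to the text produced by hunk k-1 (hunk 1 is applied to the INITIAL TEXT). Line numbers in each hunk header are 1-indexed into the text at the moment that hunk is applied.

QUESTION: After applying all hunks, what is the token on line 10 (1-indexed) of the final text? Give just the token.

Answer: pijbx

Derivation:
Hunk 1: at line 2 remove [ibyw] add [uciq,uhcm] -> 10 lines: fvll wjyv flted uciq uhcm wtl mqlhv cukf pijbx ulnw
Hunk 2: at line 3 remove [uhcm] add [esmec,ycz] -> 11 lines: fvll wjyv flted uciq esmec ycz wtl mqlhv cukf pijbx ulnw
Hunk 3: at line 2 remove [flted,uciq] add [ord,vbbvd] -> 11 lines: fvll wjyv ord vbbvd esmec ycz wtl mqlhv cukf pijbx ulnw
Final line 10: pijbx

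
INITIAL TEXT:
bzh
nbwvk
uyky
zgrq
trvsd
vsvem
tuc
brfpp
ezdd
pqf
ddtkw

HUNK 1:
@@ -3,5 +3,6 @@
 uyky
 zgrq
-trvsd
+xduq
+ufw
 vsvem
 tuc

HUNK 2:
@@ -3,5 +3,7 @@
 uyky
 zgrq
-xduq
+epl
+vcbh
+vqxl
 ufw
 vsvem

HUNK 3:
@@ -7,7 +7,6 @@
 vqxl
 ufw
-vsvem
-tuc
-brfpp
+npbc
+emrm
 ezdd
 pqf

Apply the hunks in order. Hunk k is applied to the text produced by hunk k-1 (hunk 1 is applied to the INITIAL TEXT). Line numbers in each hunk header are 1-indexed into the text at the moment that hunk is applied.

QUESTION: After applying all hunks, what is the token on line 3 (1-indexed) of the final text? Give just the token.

Hunk 1: at line 3 remove [trvsd] add [xduq,ufw] -> 12 lines: bzh nbwvk uyky zgrq xduq ufw vsvem tuc brfpp ezdd pqf ddtkw
Hunk 2: at line 3 remove [xduq] add [epl,vcbh,vqxl] -> 14 lines: bzh nbwvk uyky zgrq epl vcbh vqxl ufw vsvem tuc brfpp ezdd pqf ddtkw
Hunk 3: at line 7 remove [vsvem,tuc,brfpp] add [npbc,emrm] -> 13 lines: bzh nbwvk uyky zgrq epl vcbh vqxl ufw npbc emrm ezdd pqf ddtkw
Final line 3: uyky

Answer: uyky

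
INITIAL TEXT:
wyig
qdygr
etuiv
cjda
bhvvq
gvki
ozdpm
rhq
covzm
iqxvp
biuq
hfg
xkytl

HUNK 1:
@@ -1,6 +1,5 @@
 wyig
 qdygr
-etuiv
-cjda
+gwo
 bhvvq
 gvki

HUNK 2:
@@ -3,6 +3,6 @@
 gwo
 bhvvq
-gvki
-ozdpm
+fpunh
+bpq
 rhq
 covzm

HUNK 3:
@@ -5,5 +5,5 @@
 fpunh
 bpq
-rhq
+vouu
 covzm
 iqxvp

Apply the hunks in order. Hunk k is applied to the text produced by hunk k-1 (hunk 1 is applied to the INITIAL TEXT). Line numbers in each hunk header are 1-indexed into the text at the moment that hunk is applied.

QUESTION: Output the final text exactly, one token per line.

Hunk 1: at line 1 remove [etuiv,cjda] add [gwo] -> 12 lines: wyig qdygr gwo bhvvq gvki ozdpm rhq covzm iqxvp biuq hfg xkytl
Hunk 2: at line 3 remove [gvki,ozdpm] add [fpunh,bpq] -> 12 lines: wyig qdygr gwo bhvvq fpunh bpq rhq covzm iqxvp biuq hfg xkytl
Hunk 3: at line 5 remove [rhq] add [vouu] -> 12 lines: wyig qdygr gwo bhvvq fpunh bpq vouu covzm iqxvp biuq hfg xkytl

Answer: wyig
qdygr
gwo
bhvvq
fpunh
bpq
vouu
covzm
iqxvp
biuq
hfg
xkytl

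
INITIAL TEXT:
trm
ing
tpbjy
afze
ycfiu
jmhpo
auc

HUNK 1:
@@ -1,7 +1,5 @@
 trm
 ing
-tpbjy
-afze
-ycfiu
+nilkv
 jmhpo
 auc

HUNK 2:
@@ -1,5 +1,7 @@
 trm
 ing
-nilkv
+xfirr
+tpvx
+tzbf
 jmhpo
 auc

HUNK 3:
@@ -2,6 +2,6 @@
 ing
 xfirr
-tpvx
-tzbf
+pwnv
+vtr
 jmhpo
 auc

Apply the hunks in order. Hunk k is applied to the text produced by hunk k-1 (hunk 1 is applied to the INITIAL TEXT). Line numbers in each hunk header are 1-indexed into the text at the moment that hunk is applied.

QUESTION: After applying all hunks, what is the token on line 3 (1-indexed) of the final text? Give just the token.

Answer: xfirr

Derivation:
Hunk 1: at line 1 remove [tpbjy,afze,ycfiu] add [nilkv] -> 5 lines: trm ing nilkv jmhpo auc
Hunk 2: at line 1 remove [nilkv] add [xfirr,tpvx,tzbf] -> 7 lines: trm ing xfirr tpvx tzbf jmhpo auc
Hunk 3: at line 2 remove [tpvx,tzbf] add [pwnv,vtr] -> 7 lines: trm ing xfirr pwnv vtr jmhpo auc
Final line 3: xfirr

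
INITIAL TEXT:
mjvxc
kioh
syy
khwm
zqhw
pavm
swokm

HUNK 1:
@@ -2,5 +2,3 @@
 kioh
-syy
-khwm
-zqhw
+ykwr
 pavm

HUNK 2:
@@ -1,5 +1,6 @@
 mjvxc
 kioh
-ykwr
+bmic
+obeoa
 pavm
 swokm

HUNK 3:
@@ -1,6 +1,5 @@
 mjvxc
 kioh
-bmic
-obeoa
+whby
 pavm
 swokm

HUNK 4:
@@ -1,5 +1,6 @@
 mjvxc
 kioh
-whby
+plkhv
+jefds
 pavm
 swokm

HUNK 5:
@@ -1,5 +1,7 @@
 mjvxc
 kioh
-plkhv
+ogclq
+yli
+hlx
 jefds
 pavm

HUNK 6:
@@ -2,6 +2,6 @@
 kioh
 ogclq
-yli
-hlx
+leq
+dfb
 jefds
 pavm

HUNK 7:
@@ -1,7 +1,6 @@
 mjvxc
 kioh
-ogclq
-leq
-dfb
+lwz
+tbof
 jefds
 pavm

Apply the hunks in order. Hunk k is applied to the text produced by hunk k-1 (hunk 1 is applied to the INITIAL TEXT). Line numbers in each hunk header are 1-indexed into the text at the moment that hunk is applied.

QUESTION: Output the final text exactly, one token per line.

Hunk 1: at line 2 remove [syy,khwm,zqhw] add [ykwr] -> 5 lines: mjvxc kioh ykwr pavm swokm
Hunk 2: at line 1 remove [ykwr] add [bmic,obeoa] -> 6 lines: mjvxc kioh bmic obeoa pavm swokm
Hunk 3: at line 1 remove [bmic,obeoa] add [whby] -> 5 lines: mjvxc kioh whby pavm swokm
Hunk 4: at line 1 remove [whby] add [plkhv,jefds] -> 6 lines: mjvxc kioh plkhv jefds pavm swokm
Hunk 5: at line 1 remove [plkhv] add [ogclq,yli,hlx] -> 8 lines: mjvxc kioh ogclq yli hlx jefds pavm swokm
Hunk 6: at line 2 remove [yli,hlx] add [leq,dfb] -> 8 lines: mjvxc kioh ogclq leq dfb jefds pavm swokm
Hunk 7: at line 1 remove [ogclq,leq,dfb] add [lwz,tbof] -> 7 lines: mjvxc kioh lwz tbof jefds pavm swokm

Answer: mjvxc
kioh
lwz
tbof
jefds
pavm
swokm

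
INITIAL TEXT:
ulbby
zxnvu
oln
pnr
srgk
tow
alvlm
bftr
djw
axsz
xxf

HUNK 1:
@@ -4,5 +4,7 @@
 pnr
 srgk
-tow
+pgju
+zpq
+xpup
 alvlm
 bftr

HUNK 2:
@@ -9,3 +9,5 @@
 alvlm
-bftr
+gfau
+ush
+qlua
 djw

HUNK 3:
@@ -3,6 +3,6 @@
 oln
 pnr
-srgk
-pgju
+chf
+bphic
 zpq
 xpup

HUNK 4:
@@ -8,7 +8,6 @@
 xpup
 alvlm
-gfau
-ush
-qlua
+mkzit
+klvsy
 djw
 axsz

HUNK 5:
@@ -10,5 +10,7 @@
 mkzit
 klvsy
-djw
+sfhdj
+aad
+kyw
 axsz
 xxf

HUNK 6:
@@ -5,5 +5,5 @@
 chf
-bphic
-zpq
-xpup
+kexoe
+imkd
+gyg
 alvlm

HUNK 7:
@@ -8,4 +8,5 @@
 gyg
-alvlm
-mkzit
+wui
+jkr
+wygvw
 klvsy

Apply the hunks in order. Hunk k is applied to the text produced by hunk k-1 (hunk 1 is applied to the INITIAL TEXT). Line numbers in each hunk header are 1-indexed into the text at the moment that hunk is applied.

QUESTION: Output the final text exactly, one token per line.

Hunk 1: at line 4 remove [tow] add [pgju,zpq,xpup] -> 13 lines: ulbby zxnvu oln pnr srgk pgju zpq xpup alvlm bftr djw axsz xxf
Hunk 2: at line 9 remove [bftr] add [gfau,ush,qlua] -> 15 lines: ulbby zxnvu oln pnr srgk pgju zpq xpup alvlm gfau ush qlua djw axsz xxf
Hunk 3: at line 3 remove [srgk,pgju] add [chf,bphic] -> 15 lines: ulbby zxnvu oln pnr chf bphic zpq xpup alvlm gfau ush qlua djw axsz xxf
Hunk 4: at line 8 remove [gfau,ush,qlua] add [mkzit,klvsy] -> 14 lines: ulbby zxnvu oln pnr chf bphic zpq xpup alvlm mkzit klvsy djw axsz xxf
Hunk 5: at line 10 remove [djw] add [sfhdj,aad,kyw] -> 16 lines: ulbby zxnvu oln pnr chf bphic zpq xpup alvlm mkzit klvsy sfhdj aad kyw axsz xxf
Hunk 6: at line 5 remove [bphic,zpq,xpup] add [kexoe,imkd,gyg] -> 16 lines: ulbby zxnvu oln pnr chf kexoe imkd gyg alvlm mkzit klvsy sfhdj aad kyw axsz xxf
Hunk 7: at line 8 remove [alvlm,mkzit] add [wui,jkr,wygvw] -> 17 lines: ulbby zxnvu oln pnr chf kexoe imkd gyg wui jkr wygvw klvsy sfhdj aad kyw axsz xxf

Answer: ulbby
zxnvu
oln
pnr
chf
kexoe
imkd
gyg
wui
jkr
wygvw
klvsy
sfhdj
aad
kyw
axsz
xxf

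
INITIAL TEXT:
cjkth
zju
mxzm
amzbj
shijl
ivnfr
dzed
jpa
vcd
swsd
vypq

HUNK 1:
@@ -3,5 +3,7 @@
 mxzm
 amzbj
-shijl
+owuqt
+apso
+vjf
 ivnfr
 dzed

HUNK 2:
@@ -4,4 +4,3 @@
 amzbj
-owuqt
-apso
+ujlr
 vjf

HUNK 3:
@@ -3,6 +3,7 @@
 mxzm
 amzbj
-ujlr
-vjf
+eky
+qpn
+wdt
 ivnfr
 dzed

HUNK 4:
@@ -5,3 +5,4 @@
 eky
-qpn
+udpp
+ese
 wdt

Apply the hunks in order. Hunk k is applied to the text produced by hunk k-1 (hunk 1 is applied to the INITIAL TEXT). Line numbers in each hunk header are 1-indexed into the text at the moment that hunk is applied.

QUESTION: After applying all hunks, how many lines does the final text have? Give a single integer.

Hunk 1: at line 3 remove [shijl] add [owuqt,apso,vjf] -> 13 lines: cjkth zju mxzm amzbj owuqt apso vjf ivnfr dzed jpa vcd swsd vypq
Hunk 2: at line 4 remove [owuqt,apso] add [ujlr] -> 12 lines: cjkth zju mxzm amzbj ujlr vjf ivnfr dzed jpa vcd swsd vypq
Hunk 3: at line 3 remove [ujlr,vjf] add [eky,qpn,wdt] -> 13 lines: cjkth zju mxzm amzbj eky qpn wdt ivnfr dzed jpa vcd swsd vypq
Hunk 4: at line 5 remove [qpn] add [udpp,ese] -> 14 lines: cjkth zju mxzm amzbj eky udpp ese wdt ivnfr dzed jpa vcd swsd vypq
Final line count: 14

Answer: 14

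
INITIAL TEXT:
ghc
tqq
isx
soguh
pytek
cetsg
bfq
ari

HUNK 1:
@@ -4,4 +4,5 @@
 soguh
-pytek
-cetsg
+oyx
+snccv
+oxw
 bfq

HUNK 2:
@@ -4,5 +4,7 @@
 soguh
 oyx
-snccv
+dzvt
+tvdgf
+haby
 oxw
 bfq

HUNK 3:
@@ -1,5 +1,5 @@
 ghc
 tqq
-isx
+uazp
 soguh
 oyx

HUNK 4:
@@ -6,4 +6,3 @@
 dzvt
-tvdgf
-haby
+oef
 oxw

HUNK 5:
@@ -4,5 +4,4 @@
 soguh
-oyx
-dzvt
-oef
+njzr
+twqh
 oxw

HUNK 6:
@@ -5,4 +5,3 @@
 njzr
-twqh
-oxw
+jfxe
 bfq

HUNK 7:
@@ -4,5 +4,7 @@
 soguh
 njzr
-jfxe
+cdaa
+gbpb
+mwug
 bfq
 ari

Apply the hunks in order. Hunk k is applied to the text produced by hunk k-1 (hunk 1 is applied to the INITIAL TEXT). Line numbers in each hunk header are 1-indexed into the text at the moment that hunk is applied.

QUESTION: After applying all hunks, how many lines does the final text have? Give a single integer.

Answer: 10

Derivation:
Hunk 1: at line 4 remove [pytek,cetsg] add [oyx,snccv,oxw] -> 9 lines: ghc tqq isx soguh oyx snccv oxw bfq ari
Hunk 2: at line 4 remove [snccv] add [dzvt,tvdgf,haby] -> 11 lines: ghc tqq isx soguh oyx dzvt tvdgf haby oxw bfq ari
Hunk 3: at line 1 remove [isx] add [uazp] -> 11 lines: ghc tqq uazp soguh oyx dzvt tvdgf haby oxw bfq ari
Hunk 4: at line 6 remove [tvdgf,haby] add [oef] -> 10 lines: ghc tqq uazp soguh oyx dzvt oef oxw bfq ari
Hunk 5: at line 4 remove [oyx,dzvt,oef] add [njzr,twqh] -> 9 lines: ghc tqq uazp soguh njzr twqh oxw bfq ari
Hunk 6: at line 5 remove [twqh,oxw] add [jfxe] -> 8 lines: ghc tqq uazp soguh njzr jfxe bfq ari
Hunk 7: at line 4 remove [jfxe] add [cdaa,gbpb,mwug] -> 10 lines: ghc tqq uazp soguh njzr cdaa gbpb mwug bfq ari
Final line count: 10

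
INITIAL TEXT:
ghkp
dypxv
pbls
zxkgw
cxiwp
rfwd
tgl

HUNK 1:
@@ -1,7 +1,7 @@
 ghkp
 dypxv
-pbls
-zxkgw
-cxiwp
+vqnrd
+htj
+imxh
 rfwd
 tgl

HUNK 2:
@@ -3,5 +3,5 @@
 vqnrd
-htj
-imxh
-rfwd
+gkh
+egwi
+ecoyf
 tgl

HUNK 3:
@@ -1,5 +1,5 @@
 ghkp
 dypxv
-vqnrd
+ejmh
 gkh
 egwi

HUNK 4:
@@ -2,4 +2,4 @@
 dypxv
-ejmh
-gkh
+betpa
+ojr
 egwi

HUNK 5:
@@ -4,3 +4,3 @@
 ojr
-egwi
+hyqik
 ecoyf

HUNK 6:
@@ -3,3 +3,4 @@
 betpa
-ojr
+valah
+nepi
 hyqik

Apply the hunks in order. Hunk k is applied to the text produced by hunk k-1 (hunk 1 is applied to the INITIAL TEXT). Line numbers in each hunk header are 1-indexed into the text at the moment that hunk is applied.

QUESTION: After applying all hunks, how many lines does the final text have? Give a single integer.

Answer: 8

Derivation:
Hunk 1: at line 1 remove [pbls,zxkgw,cxiwp] add [vqnrd,htj,imxh] -> 7 lines: ghkp dypxv vqnrd htj imxh rfwd tgl
Hunk 2: at line 3 remove [htj,imxh,rfwd] add [gkh,egwi,ecoyf] -> 7 lines: ghkp dypxv vqnrd gkh egwi ecoyf tgl
Hunk 3: at line 1 remove [vqnrd] add [ejmh] -> 7 lines: ghkp dypxv ejmh gkh egwi ecoyf tgl
Hunk 4: at line 2 remove [ejmh,gkh] add [betpa,ojr] -> 7 lines: ghkp dypxv betpa ojr egwi ecoyf tgl
Hunk 5: at line 4 remove [egwi] add [hyqik] -> 7 lines: ghkp dypxv betpa ojr hyqik ecoyf tgl
Hunk 6: at line 3 remove [ojr] add [valah,nepi] -> 8 lines: ghkp dypxv betpa valah nepi hyqik ecoyf tgl
Final line count: 8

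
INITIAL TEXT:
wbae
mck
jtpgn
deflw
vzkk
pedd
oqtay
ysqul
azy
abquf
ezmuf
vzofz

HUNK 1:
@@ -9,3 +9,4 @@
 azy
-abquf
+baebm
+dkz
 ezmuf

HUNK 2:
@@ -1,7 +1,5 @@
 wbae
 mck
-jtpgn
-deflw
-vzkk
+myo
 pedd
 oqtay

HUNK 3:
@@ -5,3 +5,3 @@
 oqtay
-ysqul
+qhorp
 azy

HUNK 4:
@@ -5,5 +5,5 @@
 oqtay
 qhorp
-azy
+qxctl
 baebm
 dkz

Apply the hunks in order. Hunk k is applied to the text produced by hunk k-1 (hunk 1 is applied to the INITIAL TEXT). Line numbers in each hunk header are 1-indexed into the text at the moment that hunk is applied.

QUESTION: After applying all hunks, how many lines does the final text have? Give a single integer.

Hunk 1: at line 9 remove [abquf] add [baebm,dkz] -> 13 lines: wbae mck jtpgn deflw vzkk pedd oqtay ysqul azy baebm dkz ezmuf vzofz
Hunk 2: at line 1 remove [jtpgn,deflw,vzkk] add [myo] -> 11 lines: wbae mck myo pedd oqtay ysqul azy baebm dkz ezmuf vzofz
Hunk 3: at line 5 remove [ysqul] add [qhorp] -> 11 lines: wbae mck myo pedd oqtay qhorp azy baebm dkz ezmuf vzofz
Hunk 4: at line 5 remove [azy] add [qxctl] -> 11 lines: wbae mck myo pedd oqtay qhorp qxctl baebm dkz ezmuf vzofz
Final line count: 11

Answer: 11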